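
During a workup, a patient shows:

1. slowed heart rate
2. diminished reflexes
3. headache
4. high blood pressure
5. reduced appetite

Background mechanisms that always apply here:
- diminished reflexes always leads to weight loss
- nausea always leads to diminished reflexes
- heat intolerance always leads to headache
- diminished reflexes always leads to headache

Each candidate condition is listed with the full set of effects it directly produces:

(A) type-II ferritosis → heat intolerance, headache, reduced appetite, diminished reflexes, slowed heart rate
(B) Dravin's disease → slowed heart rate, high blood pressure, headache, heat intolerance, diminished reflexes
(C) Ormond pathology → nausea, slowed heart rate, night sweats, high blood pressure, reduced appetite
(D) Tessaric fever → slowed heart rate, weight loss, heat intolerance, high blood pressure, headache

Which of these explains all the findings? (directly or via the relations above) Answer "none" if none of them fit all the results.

C

For each candidate, compare predicted effects to what was observed:
(A) type-II ferritosis — slowed heart rate match; diminished reflexes match; headache match; high blood pressure miss; reduced appetite match
(B) Dravin's disease — slowed heart rate match; diminished reflexes match; headache match; high blood pressure match; reduced appetite miss
(C) Ormond pathology — slowed heart rate match; diminished reflexes match (by nausea → diminished reflexes); headache match (by nausea → diminished reflexes → headache); high blood pressure match; reduced appetite match
(D) Tessaric fever — does not account for diminished reflexes, reduced appetite
(C) is the only candidate with no mismatches.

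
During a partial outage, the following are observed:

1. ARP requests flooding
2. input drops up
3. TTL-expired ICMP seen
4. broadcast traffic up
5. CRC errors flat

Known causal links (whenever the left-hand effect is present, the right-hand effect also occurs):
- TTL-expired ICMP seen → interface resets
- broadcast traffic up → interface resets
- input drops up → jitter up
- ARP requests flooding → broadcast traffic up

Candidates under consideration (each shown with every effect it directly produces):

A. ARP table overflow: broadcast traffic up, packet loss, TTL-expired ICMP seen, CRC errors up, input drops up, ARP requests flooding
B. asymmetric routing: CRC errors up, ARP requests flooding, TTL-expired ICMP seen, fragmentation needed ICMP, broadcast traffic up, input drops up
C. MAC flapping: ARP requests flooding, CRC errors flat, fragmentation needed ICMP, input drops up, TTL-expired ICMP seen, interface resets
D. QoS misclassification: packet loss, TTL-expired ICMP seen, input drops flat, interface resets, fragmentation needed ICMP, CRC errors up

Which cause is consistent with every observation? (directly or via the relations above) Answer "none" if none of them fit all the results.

C

Checking each candidate against the observations:
(A) ARP table overflow — ARP requests flooding yes; input drops up yes; TTL-expired ICMP seen yes; broadcast traffic up yes; CRC errors flat NO
(B) asymmetric routing — ARP requests flooding yes; input drops up yes; TTL-expired ICMP seen yes; broadcast traffic up yes; CRC errors flat NO
(C) MAC flapping — ARP requests flooding yes; input drops up yes; TTL-expired ICMP seen yes; broadcast traffic up yes (through ARP requests flooding → broadcast traffic up); CRC errors flat yes
(D) QoS misclassification — fails on ARP requests flooding, input drops up, broadcast traffic up, CRC errors flat (predicts input drops flat, not input drops up; predicts CRC errors up, not CRC errors flat)
(C) is the only candidate with no mismatches.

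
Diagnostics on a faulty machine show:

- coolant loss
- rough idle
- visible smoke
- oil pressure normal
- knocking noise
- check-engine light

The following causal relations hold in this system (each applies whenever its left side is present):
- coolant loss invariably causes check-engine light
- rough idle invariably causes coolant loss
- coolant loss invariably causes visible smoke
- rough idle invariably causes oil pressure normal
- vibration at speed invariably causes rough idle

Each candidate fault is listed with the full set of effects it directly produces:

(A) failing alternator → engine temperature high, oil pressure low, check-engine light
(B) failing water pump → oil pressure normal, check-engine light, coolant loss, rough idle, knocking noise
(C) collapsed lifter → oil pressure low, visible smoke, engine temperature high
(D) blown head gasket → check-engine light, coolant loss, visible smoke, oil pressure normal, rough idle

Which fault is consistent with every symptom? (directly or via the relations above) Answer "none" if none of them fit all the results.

For each candidate, compare predicted effects to what was observed:
(A) failing alternator — fails on coolant loss, rough idle, visible smoke, oil pressure normal, knocking noise (predicts oil pressure low, not oil pressure normal)
(B) failing water pump — accounts for every observation (visible smoke by coolant loss → visible smoke)
(C) collapsed lifter — fails on coolant loss, rough idle, oil pressure normal, knocking noise, check-engine light (predicts oil pressure low, not oil pressure normal)
(D) blown head gasket — does not account for knocking noise
Only (B) is consistent with every observation.

B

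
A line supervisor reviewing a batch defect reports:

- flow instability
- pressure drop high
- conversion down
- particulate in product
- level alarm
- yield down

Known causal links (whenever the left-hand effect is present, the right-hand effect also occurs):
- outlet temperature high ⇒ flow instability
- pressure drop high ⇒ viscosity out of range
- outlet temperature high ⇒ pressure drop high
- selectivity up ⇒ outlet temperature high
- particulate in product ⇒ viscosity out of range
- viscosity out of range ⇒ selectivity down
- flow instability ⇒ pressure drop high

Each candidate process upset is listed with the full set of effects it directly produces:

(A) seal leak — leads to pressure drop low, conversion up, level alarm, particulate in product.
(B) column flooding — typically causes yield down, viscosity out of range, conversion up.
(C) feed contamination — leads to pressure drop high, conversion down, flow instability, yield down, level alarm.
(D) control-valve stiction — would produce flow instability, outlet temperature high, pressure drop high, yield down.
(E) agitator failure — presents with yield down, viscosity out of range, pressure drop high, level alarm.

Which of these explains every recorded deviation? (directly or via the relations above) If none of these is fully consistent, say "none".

Checking each candidate against the observations:
(A) seal leak — fails on flow instability, pressure drop high, conversion down, yield down (predicts pressure drop low, not pressure drop high; predicts conversion up, not conversion down)
(B) column flooding — flow instability -; pressure drop high -; conversion down -; particulate in product -; level alarm -; yield down +
(C) feed contamination — flow instability +; pressure drop high +; conversion down +; particulate in product -; level alarm +; yield down +
(D) control-valve stiction — flow instability +; pressure drop high +; conversion down -; particulate in product -; level alarm -; yield down +
(E) agitator failure — does not account for flow instability, conversion down, particulate in product
Every candidate fails on at least one observation.

none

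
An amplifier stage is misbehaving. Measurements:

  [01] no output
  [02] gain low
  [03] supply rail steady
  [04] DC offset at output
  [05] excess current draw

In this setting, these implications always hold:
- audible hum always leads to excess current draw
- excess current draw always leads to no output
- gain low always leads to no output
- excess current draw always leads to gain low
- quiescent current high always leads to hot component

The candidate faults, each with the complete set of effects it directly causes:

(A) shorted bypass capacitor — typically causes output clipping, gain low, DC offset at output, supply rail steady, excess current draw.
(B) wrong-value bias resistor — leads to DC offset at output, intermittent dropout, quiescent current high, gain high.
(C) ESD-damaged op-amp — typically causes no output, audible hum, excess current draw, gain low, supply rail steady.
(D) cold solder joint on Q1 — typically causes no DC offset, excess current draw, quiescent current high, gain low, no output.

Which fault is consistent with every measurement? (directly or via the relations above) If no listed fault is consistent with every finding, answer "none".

A

Checking each candidate against the observations:
(A) shorted bypass capacitor — accounts for every observation (no output through gain low → no output)
(B) wrong-value bias resistor — no output miss; gain low miss; supply rail steady miss; DC offset at output match; excess current draw miss
(C) ESD-damaged op-amp — no output match; gain low match; supply rail steady match; DC offset at output miss; excess current draw match
(D) cold solder joint on Q1 — no output match; gain low match; supply rail steady miss; DC offset at output miss; excess current draw match
Only (A) is consistent with every observation.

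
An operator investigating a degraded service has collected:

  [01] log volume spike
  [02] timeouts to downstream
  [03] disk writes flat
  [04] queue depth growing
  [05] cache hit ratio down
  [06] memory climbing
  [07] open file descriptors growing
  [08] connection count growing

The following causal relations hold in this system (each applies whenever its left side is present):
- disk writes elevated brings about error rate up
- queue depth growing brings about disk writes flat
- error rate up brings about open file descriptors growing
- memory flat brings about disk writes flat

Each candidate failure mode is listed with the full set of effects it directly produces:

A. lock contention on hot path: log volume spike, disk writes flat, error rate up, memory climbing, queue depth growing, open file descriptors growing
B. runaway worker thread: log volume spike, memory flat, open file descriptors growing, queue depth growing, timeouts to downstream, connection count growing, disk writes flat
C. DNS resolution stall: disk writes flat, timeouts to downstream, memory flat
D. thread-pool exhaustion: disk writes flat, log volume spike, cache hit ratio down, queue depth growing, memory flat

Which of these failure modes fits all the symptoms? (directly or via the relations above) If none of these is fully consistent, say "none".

none

Per-candidate check:
(A) lock contention on hot path — does not account for timeouts to downstream, cache hit ratio down, connection count growing
(B) runaway worker thread — log volume spike yes; timeouts to downstream yes; disk writes flat yes; queue depth growing yes; cache hit ratio down NO; memory climbing NO; open file descriptors growing yes; connection count growing yes
(C) DNS resolution stall — log volume spike NO; timeouts to downstream yes; disk writes flat yes; queue depth growing NO; cache hit ratio down NO; memory climbing NO; open file descriptors growing NO; connection count growing NO
(D) thread-pool exhaustion — log volume spike yes; timeouts to downstream NO; disk writes flat yes; queue depth growing yes; cache hit ratio down yes; memory climbing NO; open file descriptors growing NO; connection count growing NO
None of the listed candidates fits everything.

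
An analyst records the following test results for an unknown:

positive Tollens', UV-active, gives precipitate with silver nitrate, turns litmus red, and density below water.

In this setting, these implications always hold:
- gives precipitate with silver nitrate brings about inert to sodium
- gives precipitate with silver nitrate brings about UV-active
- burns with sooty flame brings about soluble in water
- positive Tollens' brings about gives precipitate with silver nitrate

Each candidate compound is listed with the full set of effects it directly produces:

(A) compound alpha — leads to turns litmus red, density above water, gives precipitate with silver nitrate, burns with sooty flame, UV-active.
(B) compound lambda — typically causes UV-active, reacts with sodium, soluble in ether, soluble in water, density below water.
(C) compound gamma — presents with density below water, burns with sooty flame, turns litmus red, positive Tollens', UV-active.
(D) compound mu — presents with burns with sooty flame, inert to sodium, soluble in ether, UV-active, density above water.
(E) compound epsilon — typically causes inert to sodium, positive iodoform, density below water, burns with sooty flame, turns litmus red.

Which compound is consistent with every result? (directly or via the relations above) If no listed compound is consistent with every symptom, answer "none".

C

Testing each hypothesis:
(A) compound alpha — fails on positive Tollens', density below water (predicts density above water, not density below water)
(B) compound lambda — positive Tollens' miss; UV-active match; gives precipitate with silver nitrate miss; turns litmus red miss; density below water match
(C) compound gamma — accounts for every observation (gives precipitate with silver nitrate by positive Tollens' → gives precipitate with silver nitrate)
(D) compound mu — fails on positive Tollens', gives precipitate with silver nitrate, turns litmus red, density below water (predicts density above water, not density below water)
(E) compound epsilon — positive Tollens' miss; UV-active miss; gives precipitate with silver nitrate miss; turns litmus red match; density below water match
Only (C) is consistent with every observation.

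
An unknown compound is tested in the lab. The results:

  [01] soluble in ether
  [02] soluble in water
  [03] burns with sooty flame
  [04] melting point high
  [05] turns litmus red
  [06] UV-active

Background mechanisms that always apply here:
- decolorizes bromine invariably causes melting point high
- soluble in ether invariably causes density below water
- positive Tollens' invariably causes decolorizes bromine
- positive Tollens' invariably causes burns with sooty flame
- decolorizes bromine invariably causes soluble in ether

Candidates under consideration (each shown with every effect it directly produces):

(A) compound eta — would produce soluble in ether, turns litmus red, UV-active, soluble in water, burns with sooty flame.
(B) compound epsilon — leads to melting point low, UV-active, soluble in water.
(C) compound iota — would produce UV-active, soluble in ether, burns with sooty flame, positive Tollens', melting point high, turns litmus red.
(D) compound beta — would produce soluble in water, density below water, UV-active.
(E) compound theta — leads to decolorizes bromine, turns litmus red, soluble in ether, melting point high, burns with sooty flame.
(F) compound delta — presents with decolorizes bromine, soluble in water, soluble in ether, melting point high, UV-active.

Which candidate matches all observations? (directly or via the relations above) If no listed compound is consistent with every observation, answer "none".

none

For each candidate, compare predicted effects to what was observed:
(A) compound eta — does not account for melting point high
(B) compound epsilon — soluble in ether miss; soluble in water match; burns with sooty flame miss; melting point high miss; turns litmus red miss; UV-active match
(C) compound iota — does not account for soluble in water
(D) compound beta — soluble in ether miss; soluble in water match; burns with sooty flame miss; melting point high miss; turns litmus red miss; UV-active match
(E) compound theta — soluble in ether match; soluble in water miss; burns with sooty flame match; melting point high match; turns litmus red match; UV-active miss
(F) compound delta — does not account for burns with sooty flame, turns litmus red
Every candidate fails on at least one observation.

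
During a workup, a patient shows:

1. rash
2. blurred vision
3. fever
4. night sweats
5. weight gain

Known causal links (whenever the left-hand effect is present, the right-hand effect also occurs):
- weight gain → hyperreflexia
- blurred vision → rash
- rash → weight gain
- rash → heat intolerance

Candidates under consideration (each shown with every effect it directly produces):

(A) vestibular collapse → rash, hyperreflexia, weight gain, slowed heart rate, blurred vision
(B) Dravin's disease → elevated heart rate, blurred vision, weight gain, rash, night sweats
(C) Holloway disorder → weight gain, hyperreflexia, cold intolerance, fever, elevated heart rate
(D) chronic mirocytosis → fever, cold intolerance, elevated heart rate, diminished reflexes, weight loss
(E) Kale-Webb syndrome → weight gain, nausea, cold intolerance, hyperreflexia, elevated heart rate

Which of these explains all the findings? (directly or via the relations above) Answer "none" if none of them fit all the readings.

Per-candidate check:
(A) vestibular collapse — does not account for fever, night sweats
(B) Dravin's disease — does not account for fever
(C) Holloway disorder — does not account for rash, blurred vision, night sweats
(D) chronic mirocytosis — fails on rash, blurred vision, night sweats, weight gain (predicts weight loss, not weight gain)
(E) Kale-Webb syndrome — rash ✗; blurred vision ✗; fever ✗; night sweats ✗; weight gain ✓
No candidate is consistent with all observations.

none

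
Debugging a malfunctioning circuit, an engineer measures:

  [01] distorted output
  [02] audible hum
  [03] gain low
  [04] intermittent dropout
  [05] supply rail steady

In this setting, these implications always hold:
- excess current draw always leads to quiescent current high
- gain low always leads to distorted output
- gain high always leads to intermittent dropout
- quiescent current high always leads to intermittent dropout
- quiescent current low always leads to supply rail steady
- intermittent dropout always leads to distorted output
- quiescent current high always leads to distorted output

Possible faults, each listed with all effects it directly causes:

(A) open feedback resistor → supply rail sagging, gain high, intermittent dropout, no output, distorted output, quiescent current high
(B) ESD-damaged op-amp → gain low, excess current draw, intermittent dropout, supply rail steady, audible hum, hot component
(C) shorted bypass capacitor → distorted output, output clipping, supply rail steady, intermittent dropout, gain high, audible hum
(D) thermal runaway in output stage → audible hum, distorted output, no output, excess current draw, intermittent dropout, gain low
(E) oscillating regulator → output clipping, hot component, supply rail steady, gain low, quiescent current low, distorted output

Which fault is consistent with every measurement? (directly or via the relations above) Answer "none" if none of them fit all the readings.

Per-candidate check:
(A) open feedback resistor — fails on audible hum, gain low, supply rail steady (predicts gain high, not gain low; predicts supply rail sagging, not supply rail steady)
(B) ESD-damaged op-amp — accounts for every observation (distorted output via intermittent dropout → distorted output)
(C) shorted bypass capacitor — fails on gain low (predicts gain high, not gain low)
(D) thermal runaway in output stage — distorted output ✓; audible hum ✓; gain low ✓; intermittent dropout ✓; supply rail steady ✗
(E) oscillating regulator — distorted output ✓; audible hum ✗; gain low ✓; intermittent dropout ✗; supply rail steady ✓
(B) alone accounts for all the evidence.

B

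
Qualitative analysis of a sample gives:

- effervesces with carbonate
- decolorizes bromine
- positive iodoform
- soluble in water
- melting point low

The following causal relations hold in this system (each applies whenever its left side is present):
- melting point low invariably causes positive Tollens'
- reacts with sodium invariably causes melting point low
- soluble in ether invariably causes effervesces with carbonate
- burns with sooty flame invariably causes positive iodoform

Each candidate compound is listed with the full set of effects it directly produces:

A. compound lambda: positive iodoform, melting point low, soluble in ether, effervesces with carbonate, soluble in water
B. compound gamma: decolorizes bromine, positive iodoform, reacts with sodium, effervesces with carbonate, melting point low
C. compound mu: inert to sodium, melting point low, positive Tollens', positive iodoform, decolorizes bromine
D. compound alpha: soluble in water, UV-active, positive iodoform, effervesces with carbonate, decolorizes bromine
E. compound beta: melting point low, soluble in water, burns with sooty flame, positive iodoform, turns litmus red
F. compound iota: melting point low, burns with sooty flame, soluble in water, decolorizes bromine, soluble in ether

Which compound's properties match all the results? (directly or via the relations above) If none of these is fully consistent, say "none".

Per-candidate check:
(A) compound lambda — effervesces with carbonate +; decolorizes bromine -; positive iodoform +; soluble in water +; melting point low +
(B) compound gamma — effervesces with carbonate +; decolorizes bromine +; positive iodoform +; soluble in water -; melting point low +
(C) compound mu — effervesces with carbonate -; decolorizes bromine +; positive iodoform +; soluble in water -; melting point low +
(D) compound alpha — does not account for melting point low
(E) compound beta — does not account for effervesces with carbonate, decolorizes bromine
(F) compound iota — effervesces with carbonate + (by soluble in ether → effervesces with carbonate); decolorizes bromine +; positive iodoform + (by burns with sooty flame → positive iodoform); soluble in water +; melting point low +
Only (F) is consistent with every observation.

F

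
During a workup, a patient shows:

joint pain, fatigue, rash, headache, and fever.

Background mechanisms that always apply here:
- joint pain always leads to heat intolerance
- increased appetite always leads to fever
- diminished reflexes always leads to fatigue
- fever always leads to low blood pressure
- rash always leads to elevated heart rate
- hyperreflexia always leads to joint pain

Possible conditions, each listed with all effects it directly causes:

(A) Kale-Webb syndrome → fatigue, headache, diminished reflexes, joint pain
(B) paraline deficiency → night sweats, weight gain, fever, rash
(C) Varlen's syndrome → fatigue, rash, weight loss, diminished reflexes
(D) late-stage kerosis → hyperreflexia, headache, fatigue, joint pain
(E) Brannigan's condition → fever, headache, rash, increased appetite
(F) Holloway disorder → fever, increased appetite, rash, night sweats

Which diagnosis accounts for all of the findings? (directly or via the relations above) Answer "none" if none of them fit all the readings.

Testing each hypothesis:
(A) Kale-Webb syndrome — joint pain +; fatigue +; rash -; headache +; fever -
(B) paraline deficiency — does not account for joint pain, fatigue, headache
(C) Varlen's syndrome — does not account for joint pain, headache, fever
(D) late-stage kerosis — does not account for rash, fever
(E) Brannigan's condition — joint pain -; fatigue -; rash +; headache +; fever +
(F) Holloway disorder — does not account for joint pain, fatigue, headache
None of the listed candidates fits everything.

none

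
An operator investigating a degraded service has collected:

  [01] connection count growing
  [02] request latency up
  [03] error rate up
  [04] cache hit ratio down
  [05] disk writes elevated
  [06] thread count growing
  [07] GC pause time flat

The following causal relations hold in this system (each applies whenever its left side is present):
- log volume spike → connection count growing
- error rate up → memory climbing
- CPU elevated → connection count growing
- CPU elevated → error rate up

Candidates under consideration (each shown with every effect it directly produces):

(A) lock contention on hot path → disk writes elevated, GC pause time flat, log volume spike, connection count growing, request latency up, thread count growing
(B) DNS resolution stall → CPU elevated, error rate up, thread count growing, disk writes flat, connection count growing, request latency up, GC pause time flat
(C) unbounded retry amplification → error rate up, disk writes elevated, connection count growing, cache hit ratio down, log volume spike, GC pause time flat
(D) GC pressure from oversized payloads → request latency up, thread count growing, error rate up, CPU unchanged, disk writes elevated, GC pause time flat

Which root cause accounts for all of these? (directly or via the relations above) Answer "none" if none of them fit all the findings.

none

Per-candidate check:
(A) lock contention on hot path — connection count growing +; request latency up +; error rate up -; cache hit ratio down -; disk writes elevated +; thread count growing +; GC pause time flat +
(B) DNS resolution stall — connection count growing +; request latency up +; error rate up +; cache hit ratio down -; disk writes elevated -; thread count growing +; GC pause time flat +
(C) unbounded retry amplification — does not account for request latency up, thread count growing
(D) GC pressure from oversized payloads — connection count growing -; request latency up +; error rate up +; cache hit ratio down -; disk writes elevated +; thread count growing +; GC pause time flat +
None of the listed candidates fits everything.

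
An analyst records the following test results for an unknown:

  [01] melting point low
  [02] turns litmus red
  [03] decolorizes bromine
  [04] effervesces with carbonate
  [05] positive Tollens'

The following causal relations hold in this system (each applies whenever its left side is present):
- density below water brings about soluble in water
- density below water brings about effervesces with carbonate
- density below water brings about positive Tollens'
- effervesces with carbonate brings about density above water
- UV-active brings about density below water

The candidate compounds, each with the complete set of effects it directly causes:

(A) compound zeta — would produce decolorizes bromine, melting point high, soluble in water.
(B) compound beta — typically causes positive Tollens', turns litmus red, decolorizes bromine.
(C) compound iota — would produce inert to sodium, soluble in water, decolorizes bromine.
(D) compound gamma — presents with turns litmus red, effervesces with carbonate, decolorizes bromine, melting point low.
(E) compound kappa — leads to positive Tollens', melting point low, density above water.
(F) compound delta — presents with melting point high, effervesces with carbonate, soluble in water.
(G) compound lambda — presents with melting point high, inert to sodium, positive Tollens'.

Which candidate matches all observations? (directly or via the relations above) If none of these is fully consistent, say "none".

none

Per-candidate check:
(A) compound zeta — fails on melting point low, turns litmus red, effervesces with carbonate, positive Tollens' (predicts melting point high, not melting point low)
(B) compound beta — melting point low -; turns litmus red +; decolorizes bromine +; effervesces with carbonate -; positive Tollens' +
(C) compound iota — melting point low -; turns litmus red -; decolorizes bromine +; effervesces with carbonate -; positive Tollens' -
(D) compound gamma — melting point low +; turns litmus red +; decolorizes bromine +; effervesces with carbonate +; positive Tollens' -
(E) compound kappa — melting point low +; turns litmus red -; decolorizes bromine -; effervesces with carbonate -; positive Tollens' +
(F) compound delta — melting point low -; turns litmus red -; decolorizes bromine -; effervesces with carbonate +; positive Tollens' -
(G) compound lambda — fails on melting point low, turns litmus red, decolorizes bromine, effervesces with carbonate (predicts melting point high, not melting point low)
None of the listed candidates fits everything.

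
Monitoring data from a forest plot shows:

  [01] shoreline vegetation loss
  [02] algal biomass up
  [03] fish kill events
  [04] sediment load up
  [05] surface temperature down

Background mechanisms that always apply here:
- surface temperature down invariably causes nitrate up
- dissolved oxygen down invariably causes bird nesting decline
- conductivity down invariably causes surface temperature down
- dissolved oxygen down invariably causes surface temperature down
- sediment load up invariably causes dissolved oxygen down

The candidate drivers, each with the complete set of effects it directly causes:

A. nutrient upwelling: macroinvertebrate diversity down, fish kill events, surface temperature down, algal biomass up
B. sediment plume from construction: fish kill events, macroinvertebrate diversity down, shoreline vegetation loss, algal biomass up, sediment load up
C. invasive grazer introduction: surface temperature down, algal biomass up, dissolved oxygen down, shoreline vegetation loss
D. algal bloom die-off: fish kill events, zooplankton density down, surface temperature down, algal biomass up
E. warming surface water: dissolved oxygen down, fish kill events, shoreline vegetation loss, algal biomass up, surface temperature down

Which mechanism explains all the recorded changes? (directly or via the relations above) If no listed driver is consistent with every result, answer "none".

B

For each candidate, compare predicted effects to what was observed:
(A) nutrient upwelling — shoreline vegetation loss ✗; algal biomass up ✓; fish kill events ✓; sediment load up ✗; surface temperature down ✓
(B) sediment plume from construction — accounts for every observation (surface temperature down by sediment load up → dissolved oxygen down → surface temperature down)
(C) invasive grazer introduction — does not account for fish kill events, sediment load up
(D) algal bloom die-off — shoreline vegetation loss ✗; algal biomass up ✓; fish kill events ✓; sediment load up ✗; surface temperature down ✓
(E) warming surface water — shoreline vegetation loss ✓; algal biomass up ✓; fish kill events ✓; sediment load up ✗; surface temperature down ✓
(B) is the only candidate with no mismatches.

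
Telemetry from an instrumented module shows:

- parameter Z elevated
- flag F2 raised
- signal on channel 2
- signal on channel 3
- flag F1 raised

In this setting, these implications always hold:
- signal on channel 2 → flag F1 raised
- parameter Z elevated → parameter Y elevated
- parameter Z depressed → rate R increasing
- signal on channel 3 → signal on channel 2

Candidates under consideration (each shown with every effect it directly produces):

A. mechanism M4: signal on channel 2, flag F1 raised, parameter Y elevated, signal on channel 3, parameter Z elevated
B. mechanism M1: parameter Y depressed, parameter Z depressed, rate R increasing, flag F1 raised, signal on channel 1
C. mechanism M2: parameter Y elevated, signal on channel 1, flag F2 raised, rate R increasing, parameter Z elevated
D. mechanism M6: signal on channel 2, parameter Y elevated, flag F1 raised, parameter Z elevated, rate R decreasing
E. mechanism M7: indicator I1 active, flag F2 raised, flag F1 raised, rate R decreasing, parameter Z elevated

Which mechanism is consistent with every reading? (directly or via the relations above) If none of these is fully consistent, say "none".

Testing each hypothesis:
(A) mechanism M4 — parameter Z elevated match; flag F2 raised miss; signal on channel 2 match; signal on channel 3 match; flag F1 raised match
(B) mechanism M1 — fails on parameter Z elevated, flag F2 raised, signal on channel 2, signal on channel 3 (predicts parameter Z depressed, not parameter Z elevated)
(C) mechanism M2 — parameter Z elevated match; flag F2 raised match; signal on channel 2 miss; signal on channel 3 miss; flag F1 raised miss
(D) mechanism M6 — does not account for flag F2 raised, signal on channel 3
(E) mechanism M7 — does not account for signal on channel 2, signal on channel 3
None of the listed candidates fits everything.

none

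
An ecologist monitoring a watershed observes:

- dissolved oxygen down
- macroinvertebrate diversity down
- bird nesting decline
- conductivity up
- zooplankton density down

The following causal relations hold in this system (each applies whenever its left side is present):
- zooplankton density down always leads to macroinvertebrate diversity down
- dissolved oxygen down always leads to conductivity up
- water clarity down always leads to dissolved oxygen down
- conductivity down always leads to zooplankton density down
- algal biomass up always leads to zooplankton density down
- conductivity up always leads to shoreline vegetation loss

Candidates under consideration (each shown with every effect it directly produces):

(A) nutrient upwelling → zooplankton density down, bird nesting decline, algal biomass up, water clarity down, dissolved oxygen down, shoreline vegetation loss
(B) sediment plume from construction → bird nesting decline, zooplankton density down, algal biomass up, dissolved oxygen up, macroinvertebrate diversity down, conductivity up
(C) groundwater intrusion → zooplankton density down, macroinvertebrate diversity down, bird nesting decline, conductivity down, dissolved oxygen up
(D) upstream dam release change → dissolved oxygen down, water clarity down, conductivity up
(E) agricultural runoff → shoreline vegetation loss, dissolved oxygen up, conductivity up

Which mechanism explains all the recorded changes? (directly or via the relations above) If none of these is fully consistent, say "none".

For each candidate, compare predicted effects to what was observed:
(A) nutrient upwelling — dissolved oxygen down match; macroinvertebrate diversity down match (via zooplankton density down → macroinvertebrate diversity down); bird nesting decline match; conductivity up match (via dissolved oxygen down → conductivity up); zooplankton density down match
(B) sediment plume from construction — dissolved oxygen down miss; macroinvertebrate diversity down match; bird nesting decline match; conductivity up match; zooplankton density down match
(C) groundwater intrusion — dissolved oxygen down miss; macroinvertebrate diversity down match; bird nesting decline match; conductivity up miss; zooplankton density down match
(D) upstream dam release change — dissolved oxygen down match; macroinvertebrate diversity down miss; bird nesting decline miss; conductivity up match; zooplankton density down miss
(E) agricultural runoff — dissolved oxygen down miss; macroinvertebrate diversity down miss; bird nesting decline miss; conductivity up match; zooplankton density down miss
(A) is the only candidate with no mismatches.

A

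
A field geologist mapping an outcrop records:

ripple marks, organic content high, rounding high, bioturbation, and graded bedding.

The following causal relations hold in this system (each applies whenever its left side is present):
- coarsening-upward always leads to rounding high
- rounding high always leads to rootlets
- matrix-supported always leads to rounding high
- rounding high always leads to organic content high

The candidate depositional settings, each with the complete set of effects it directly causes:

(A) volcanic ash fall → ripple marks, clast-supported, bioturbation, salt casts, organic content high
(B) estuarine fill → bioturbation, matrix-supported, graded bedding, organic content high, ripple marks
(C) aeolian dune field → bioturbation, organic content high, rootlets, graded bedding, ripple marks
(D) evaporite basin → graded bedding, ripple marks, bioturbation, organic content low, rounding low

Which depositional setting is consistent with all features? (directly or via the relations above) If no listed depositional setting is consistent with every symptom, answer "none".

B

Per-candidate check:
(A) volcanic ash fall — does not account for rounding high, graded bedding
(B) estuarine fill — accounts for every observation (rounding high through matrix-supported → rounding high)
(C) aeolian dune field — does not account for rounding high
(D) evaporite basin — fails on organic content high, rounding high (predicts organic content low, not organic content high; predicts rounding low, not rounding high)
(B) alone accounts for all the evidence.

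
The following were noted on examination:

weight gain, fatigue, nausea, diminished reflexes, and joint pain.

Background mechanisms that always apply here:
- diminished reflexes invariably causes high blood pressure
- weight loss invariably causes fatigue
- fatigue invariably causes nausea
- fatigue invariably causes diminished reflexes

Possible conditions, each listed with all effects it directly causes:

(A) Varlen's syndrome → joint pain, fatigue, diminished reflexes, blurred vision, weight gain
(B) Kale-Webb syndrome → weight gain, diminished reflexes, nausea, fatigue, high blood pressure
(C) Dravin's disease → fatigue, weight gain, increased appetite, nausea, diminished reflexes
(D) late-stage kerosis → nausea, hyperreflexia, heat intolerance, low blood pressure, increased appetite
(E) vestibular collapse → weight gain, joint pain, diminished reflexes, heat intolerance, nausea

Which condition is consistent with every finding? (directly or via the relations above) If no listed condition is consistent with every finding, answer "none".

Testing each hypothesis:
(A) Varlen's syndrome — weight gain ✓; fatigue ✓; nausea ✓ (via fatigue → nausea); diminished reflexes ✓; joint pain ✓
(B) Kale-Webb syndrome — weight gain ✓; fatigue ✓; nausea ✓; diminished reflexes ✓; joint pain ✗
(C) Dravin's disease — does not account for joint pain
(D) late-stage kerosis — weight gain ✗; fatigue ✗; nausea ✓; diminished reflexes ✗; joint pain ✗
(E) vestibular collapse — does not account for fatigue
(A) alone accounts for all the evidence.

A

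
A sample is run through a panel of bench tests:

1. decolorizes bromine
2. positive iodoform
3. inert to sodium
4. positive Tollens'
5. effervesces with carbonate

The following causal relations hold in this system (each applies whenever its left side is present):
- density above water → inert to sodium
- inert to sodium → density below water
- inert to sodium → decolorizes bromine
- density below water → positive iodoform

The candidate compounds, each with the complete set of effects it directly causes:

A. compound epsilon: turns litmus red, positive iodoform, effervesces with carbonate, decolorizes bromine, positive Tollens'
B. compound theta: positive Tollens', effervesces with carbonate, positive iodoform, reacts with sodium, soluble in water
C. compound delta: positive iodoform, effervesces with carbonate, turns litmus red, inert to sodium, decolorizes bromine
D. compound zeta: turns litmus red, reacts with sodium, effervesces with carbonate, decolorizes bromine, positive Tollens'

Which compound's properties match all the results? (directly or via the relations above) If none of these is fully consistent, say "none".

Checking each candidate against the observations:
(A) compound epsilon — decolorizes bromine ✓; positive iodoform ✓; inert to sodium ✗; positive Tollens' ✓; effervesces with carbonate ✓
(B) compound theta — fails on decolorizes bromine, inert to sodium (predicts reacts with sodium, not inert to sodium)
(C) compound delta — decolorizes bromine ✓; positive iodoform ✓; inert to sodium ✓; positive Tollens' ✗; effervesces with carbonate ✓
(D) compound zeta — decolorizes bromine ✓; positive iodoform ✗; inert to sodium ✗; positive Tollens' ✓; effervesces with carbonate ✓
No candidate is consistent with all observations.

none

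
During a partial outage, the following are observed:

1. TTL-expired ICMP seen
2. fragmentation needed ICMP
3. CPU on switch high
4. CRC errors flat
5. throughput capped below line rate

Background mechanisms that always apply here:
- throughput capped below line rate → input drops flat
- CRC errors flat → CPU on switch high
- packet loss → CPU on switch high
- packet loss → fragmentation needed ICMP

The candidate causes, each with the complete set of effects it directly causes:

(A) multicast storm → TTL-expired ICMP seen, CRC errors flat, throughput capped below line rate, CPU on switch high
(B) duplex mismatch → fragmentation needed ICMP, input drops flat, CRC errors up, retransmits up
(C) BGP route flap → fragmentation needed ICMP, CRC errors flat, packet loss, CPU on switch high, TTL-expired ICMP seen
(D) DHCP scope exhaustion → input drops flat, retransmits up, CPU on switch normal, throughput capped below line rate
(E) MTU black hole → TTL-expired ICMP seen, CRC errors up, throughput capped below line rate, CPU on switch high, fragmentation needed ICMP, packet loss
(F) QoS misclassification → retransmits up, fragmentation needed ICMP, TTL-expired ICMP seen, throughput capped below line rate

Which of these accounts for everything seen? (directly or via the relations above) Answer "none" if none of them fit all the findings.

Per-candidate check:
(A) multicast storm — TTL-expired ICMP seen +; fragmentation needed ICMP -; CPU on switch high +; CRC errors flat +; throughput capped below line rate +
(B) duplex mismatch — TTL-expired ICMP seen -; fragmentation needed ICMP +; CPU on switch high -; CRC errors flat -; throughput capped below line rate -
(C) BGP route flap — does not account for throughput capped below line rate
(D) DHCP scope exhaustion — TTL-expired ICMP seen -; fragmentation needed ICMP -; CPU on switch high -; CRC errors flat -; throughput capped below line rate +
(E) MTU black hole — TTL-expired ICMP seen +; fragmentation needed ICMP +; CPU on switch high +; CRC errors flat -; throughput capped below line rate +
(F) QoS misclassification — does not account for CPU on switch high, CRC errors flat
Every candidate fails on at least one observation.

none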